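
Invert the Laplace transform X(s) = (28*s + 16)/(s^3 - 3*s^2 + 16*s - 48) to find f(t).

f(t) = 4*exp(3*t) + 4*sin(4*t) - 4*cos(4*t)

Factor the denominator: s^3 - 3*s^2 + 16*s - 48 = (s - 3)*(s^2 + 16).
Partial fraction decomposition gives [4/(s - 3)] + [-4*s/(s^2 + 16)] + [16/(s^2 + 16)].
Invert each term: 4/(s - 3) ↔ 4e^(3t); -4·s/(s^2 + 16) ↔ -4cos(4t); 4·4/(s^2 + 16) ↔ 4sin(4t).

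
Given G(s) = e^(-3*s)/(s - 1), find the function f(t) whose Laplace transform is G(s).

The factor e^(-3s) signals a time shift by c = 3 (second shifting theorem).
L{e^(t)} = 1/(s - 1), so L^-1{1/(s - 1)} = e^(t).
Hence the inverse is u(t - 3) times that function evaluated at t - 3.

f(t) = Heaviside(t - 3)*(exp(t - 3))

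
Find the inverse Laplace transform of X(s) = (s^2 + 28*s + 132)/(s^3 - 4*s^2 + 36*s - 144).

Factor the denominator: s^3 - 4*s^2 + 36*s - 144 = (s - 4)*(s^2 + 36).
Partial fraction decomposition gives [5/(s - 4)] + [-4*s/(s^2 + 36)] + [12/(s^2 + 36)].
Invert each term: 5/(s - 4) ↔ 5e^(4t); -4·s/(s^2 + 36) ↔ -4cos(6t); 2·6/(s^2 + 36) ↔ 2sin(6t).

5*exp(4*t) + 2*sin(6*t) - 4*cos(6*t)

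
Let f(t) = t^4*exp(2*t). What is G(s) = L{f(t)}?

L{t^4} = 4!/s^5 = 24/s^5.
By the first shifting theorem, multiplying by e^(2t) replaces s with s - 2.

G(s) = 24/(s - 2)^5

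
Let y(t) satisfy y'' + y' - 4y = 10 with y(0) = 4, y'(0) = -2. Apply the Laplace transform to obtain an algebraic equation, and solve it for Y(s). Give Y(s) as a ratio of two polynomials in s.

Apply the Laplace transform to the equation.
With L{y''} = s^2 Y - s·y(0) - y'(0) and L{y'} = sY - y(0), with y(0) = 4, y'(0) = -2: the LHS transforms to (s^2 + s - 4)Y - (4*s + 2).
The right side is L{10} = 10/s.
So (s^2 + s - 4)Y = 10/s + (4*s + 2).
Solve for Y(s) and write it as one ratio of polynomials.

Y(s) = (4*s^2 + 2*s + 10)/(s^3 + s^2 - 4*s)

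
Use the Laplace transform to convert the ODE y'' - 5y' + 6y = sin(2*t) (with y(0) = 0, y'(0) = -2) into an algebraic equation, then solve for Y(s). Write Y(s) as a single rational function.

Laplace-transform each side.
With L{y''} = s^2 Y - s·y(0) - y'(0) and L{y'} = sY - y(0), with y(0) = 0, y'(0) = -2: the LHS transforms to (s^2 - 5*s + 6)Y - (-2).
The right side is L{sin(2*t)} = 2/(s^2 + 4).
So (s^2 - 5*s + 6)Y = 2/(s^2 + 4) + (-2).
Divide through and combine into a single rational function.

Y(s) = (-2*s^2 - 6)/(s^4 - 5*s^3 + 10*s^2 - 20*s + 24)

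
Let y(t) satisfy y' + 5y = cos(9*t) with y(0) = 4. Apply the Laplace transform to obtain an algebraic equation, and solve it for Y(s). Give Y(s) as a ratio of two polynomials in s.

Y(s) = (4*s^2 + s + 324)/(s^3 + 5*s^2 + 81*s + 405)

Take the Laplace transform of both sides.
Using L{y'} = sY - y(0) = sY - 4, the left side becomes (s + 5)Y - (4).
The right side is L{cos(9*t)} = s/(s^2 + 81).
So (s + 5)Y = s/(s^2 + 81) + (4).
Isolate Y and clear denominators.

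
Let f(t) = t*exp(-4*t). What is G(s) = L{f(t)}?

G(s) = (s + 4)^(-2)

L{e^(-4t)} = 1/(s + 4).
Then apply L{t·g(t)} = -d/ds[H(s)] with H(s) = 1/(s + 4):
differentiating 1 time and applying the sign gives (s + 4)^(-2).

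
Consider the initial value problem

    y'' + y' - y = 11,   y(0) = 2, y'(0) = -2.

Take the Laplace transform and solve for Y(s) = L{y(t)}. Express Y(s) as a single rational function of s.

Y(s) = (2*s^2 + 11)/(s^3 + s^2 - s)

Transform both sides with L{·}.
With L{y''} = s^2 Y - s·y(0) - y'(0) and L{y'} = sY - y(0), with y(0) = 2, y'(0) = -2: the LHS transforms to (s^2 + s - 1)Y - (2*s).
The right side is L{11} = 11/s.
So (s^2 + s - 1)Y = 11/s + (2*s).
Isolate Y and clear denominators.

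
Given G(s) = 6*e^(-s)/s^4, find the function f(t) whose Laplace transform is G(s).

f(t) = Heaviside(t - 1)*((t - 1)^3)

The factor e^(-s) signals a time shift by c = 1 (second shifting theorem).
L{t^3} = 3!/s^4 = 6/s^4, so L^-1{6/s^4} = t^3.
Hence the inverse is u(t - 1) times that function evaluated at t - 1.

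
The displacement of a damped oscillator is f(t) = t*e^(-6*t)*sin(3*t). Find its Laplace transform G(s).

G(s) = 6*(s + 6)/(s^2 + 12*s + 45)^2

L{sin(3t)} = 3/(s^2 + 9).
Multiplying by e^(-6t) shifts s → s + 6, so L{e^(-6*t)*sin(3*t)} = 3/((s + 6)^2 + 9).
Then apply L{t·g(t)} = -d/ds[H(s)] with H(s) = 3/((s + 6)^2 + 9):
differentiating 1 time and applying the sign gives 6*(s + 6)/(s^2 + 12*s + 45)^2.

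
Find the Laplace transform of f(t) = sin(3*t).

L{sin(3t)} = 3/(s^2 + 9).

3/(s^2 + 9)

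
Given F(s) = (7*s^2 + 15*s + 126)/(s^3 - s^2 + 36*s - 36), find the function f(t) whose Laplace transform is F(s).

Factor the denominator: s^3 - s^2 + 36*s - 36 = (s - 1)*(s^2 + 36).
Partial fraction decomposition gives [4/(s - 1)] + [3*s/(s^2 + 36)] + [18/(s^2 + 36)].
Invert each term: 4/(s - 1) ↔ 4e^(t); 3·s/(s^2 + 36) ↔ 3cos(6t); 3·6/(s^2 + 36) ↔ 3sin(6t).

f(t) = 4*exp(t) + 3*sin(6*t) + 3*cos(6*t)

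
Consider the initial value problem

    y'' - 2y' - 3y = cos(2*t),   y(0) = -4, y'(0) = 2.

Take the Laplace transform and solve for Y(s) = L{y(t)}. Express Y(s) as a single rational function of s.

Y(s) = (-4*s^3 + 10*s^2 - 15*s + 40)/(s^4 - 2*s^3 + s^2 - 8*s - 12)

Take the Laplace transform of both sides.
The derivative rules (L{y''} = s^2 Y - s·y(0) - y'(0) and L{y'} = sY - y(0), with y(0) = -4, y'(0) = 2) turn the left side into (s^2 - 2*s - 3)Y - (-4*s + 10).
The right side is L{cos(2*t)} = s/(s^2 + 4).
So (s^2 - 2*s - 3)Y = s/(s^2 + 4) + (-4*s + 10).
Solve for Y(s) and write it as one ratio of polynomials.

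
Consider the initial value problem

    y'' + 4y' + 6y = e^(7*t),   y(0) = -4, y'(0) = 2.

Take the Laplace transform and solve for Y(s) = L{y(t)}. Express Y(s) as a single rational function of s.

Y(s) = (-4*s^2 + 14*s + 99)/(s^3 - 3*s^2 - 22*s - 42)

Take the Laplace transform of both sides.
With L{y''} = s^2 Y - s·y(0) - y'(0) and L{y'} = sY - y(0), with y(0) = -4, y'(0) = 2: the LHS transforms to (s^2 + 4*s + 6)Y - (-4*s - 14).
The right side is L{e^(7*t)} = 1/(s - 7).
So (s^2 + 4*s + 6)Y = 1/(s - 7) + (-4*s - 14).
Divide through and combine into a single rational function.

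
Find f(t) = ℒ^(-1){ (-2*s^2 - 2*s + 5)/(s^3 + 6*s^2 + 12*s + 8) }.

Factor the denominator: s^3 + 6*s^2 + 12*s + 8 = (s + 2)^3.
Partial fraction decomposition gives [-2/(s + 2)] + [6/(s + 2)^2] + [(s + 2)^(-3)].
Invert each term: -2/(s + 2) ↔ -2e^(-2t); 6/(s + 2)^2 ↔ 6t·e^(-2t); 1/(s + 2)^3 ↔ (1/2)t^2·e^(-2t).

f(t) = t^2*exp(-2*t)/2 + 6*t*exp(-2*t) - 2*exp(-2*t)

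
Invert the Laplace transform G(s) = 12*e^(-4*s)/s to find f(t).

f(t) = Heaviside(t - 4)*(12)

The factor e^(-4s) signals a time shift by c = 4 (second shifting theorem).
L{12} = 12/s, so L^-1{12/s} = 12.
Hence the inverse is u(t - 4) times that function evaluated at t - 4.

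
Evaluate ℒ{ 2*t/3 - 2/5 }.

By linearity of the Laplace transform, transform each term separately.
L{-2/5} = (-2/5)/s; (2/3)·[L{t} = 1!/s^2 = 1/s^2].

-2/(5*s) + 2/(3*s^2)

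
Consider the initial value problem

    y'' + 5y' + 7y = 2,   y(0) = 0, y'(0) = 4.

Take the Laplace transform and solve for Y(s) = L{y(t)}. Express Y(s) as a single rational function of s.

Y(s) = (4*s + 2)/(s^3 + 5*s^2 + 7*s)

Transform both sides with L{·}.
With L{y''} = s^2 Y - s·y(0) - y'(0) and L{y'} = sY - y(0), with y(0) = 0, y'(0) = 4: the LHS transforms to (s^2 + 5*s + 7)Y - (4).
The right side is L{2} = 2/s.
So (s^2 + 5*s + 7)Y = 2/s + (4).
Solve for Y(s) and write it as one ratio of polynomials.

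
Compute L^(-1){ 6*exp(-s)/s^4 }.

Heaviside(t - 1)*((t - 1)^3)

The factor e^(-s) signals a time shift by c = 1 (second shifting theorem).
L{t^3} = 3!/s^4 = 6/s^4, so L^-1{6/s^4} = t^3.
Hence the inverse is u(t - 1) times that function evaluated at t - 1.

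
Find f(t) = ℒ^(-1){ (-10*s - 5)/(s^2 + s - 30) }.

f(t) = -5*exp(5*t) - 5*exp(-6*t)

Factor the denominator: s^2 + s - 30 = (s - 5)*(s + 6).
Partial fraction decomposition gives [-5/(s - 5)] + [-5/(s + 6)].
Invert each term: -5/(s - 5) ↔ -5e^(5t); -5/(s + 6) ↔ -5e^(-6t).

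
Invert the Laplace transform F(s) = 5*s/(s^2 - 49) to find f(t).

Since L{cosh(7t)} = s/(s^2 - 49), the inverse is cosh(7*t), scaled by 5.

f(t) = 5*cosh(7*t)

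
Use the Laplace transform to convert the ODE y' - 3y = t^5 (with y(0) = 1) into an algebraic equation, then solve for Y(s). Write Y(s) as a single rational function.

Laplace-transform each side.
With L{y'} = sY - y(0) = sY - 1: the LHS transforms to (s - 3)Y - (1).
The right side is L{t^5} = 120/s^6.
So (s - 3)Y = 120/s^6 + (1).
Divide through and combine into a single rational function.

Y(s) = (s^6 + 120)/(s^7 - 3*s^6)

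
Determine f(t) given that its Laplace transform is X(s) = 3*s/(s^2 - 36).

f(t) = 3*cosh(6*t)

Since L{cosh(6t)} = s/(s^2 - 36), the inverse is cosh(6*t), scaled by 3.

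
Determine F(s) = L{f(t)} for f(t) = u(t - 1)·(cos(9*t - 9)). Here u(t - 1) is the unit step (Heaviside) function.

By the second shifting theorem, L{u(t - c)·g(t - c)} = e^(-cs)·G(s) with c = 1 and G(s) = L{g(t)}.
L{cos(9t)} = s/(s^2 + 81).

F(s) = s*exp(-s)/(s^2 + 81)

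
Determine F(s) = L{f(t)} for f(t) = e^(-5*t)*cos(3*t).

L{cos(3t)} = s/(s^2 + 9).
By the first shifting theorem, multiplying by e^(-5t) replaces s with s + 5.

F(s) = (s + 5)/((s + 5)^2 + 9)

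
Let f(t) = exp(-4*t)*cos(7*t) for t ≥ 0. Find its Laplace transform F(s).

L{cos(7t)} = s/(s^2 + 49).
By the first shifting theorem, multiplying by e^(-4t) replaces s with s + 4.

F(s) = (s + 4)/((s + 4)^2 + 49)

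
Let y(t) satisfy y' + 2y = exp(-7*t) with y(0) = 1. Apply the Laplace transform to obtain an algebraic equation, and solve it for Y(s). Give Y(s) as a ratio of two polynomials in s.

Take the Laplace transform of both sides.
The derivative rules (L{y'} = sY - y(0) = sY - 1) turn the left side into (s + 2)Y - (1).
The right side is L{exp(-7*t)} = 1/(s + 7).
So (s + 2)Y = 1/(s + 7) + (1).
Solve for Y(s) and write it as one ratio of polynomials.

Y(s) = (s + 8)/(s^2 + 9*s + 14)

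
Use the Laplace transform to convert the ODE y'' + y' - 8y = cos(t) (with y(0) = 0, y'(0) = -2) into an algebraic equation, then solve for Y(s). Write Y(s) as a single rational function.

Y(s) = (-2*s^2 + s - 2)/(s^4 + s^3 - 7*s^2 + s - 8)

Take the Laplace transform of both sides.
Using L{y''} = s^2 Y - s·y(0) - y'(0) and L{y'} = sY - y(0), with y(0) = 0, y'(0) = -2, the left side becomes (s^2 + s - 8)Y - (-2).
The right side is L{cos(t)} = s/(s^2 + 1).
So (s^2 + s - 8)Y = s/(s^2 + 1) + (-2).
Isolate Y and clear denominators.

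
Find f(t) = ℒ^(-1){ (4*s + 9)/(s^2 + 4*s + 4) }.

Factor the denominator: s^2 + 4*s + 4 = (s + 2)^2.
Partial fraction decomposition gives [4/(s + 2)] + [(s + 2)^(-2)].
Invert each term: 4/(s + 2) ↔ 4e^(-2t); 1/(s + 2)^2 ↔ t·e^(-2t).

f(t) = t*exp(-2*t) + 4*exp(-2*t)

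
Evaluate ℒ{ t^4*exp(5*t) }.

L{t^4} = 4!/s^5 = 24/s^5.
By the first shifting theorem, multiplying by e^(5t) replaces s with s - 5.

24/(s - 5)^5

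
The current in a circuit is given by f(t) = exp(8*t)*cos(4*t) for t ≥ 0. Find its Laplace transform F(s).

L{cos(4t)} = s/(s^2 + 16).
By the first shifting theorem, multiplying by e^(8t) replaces s with s - 8.

F(s) = (s - 8)/((s - 8)^2 + 16)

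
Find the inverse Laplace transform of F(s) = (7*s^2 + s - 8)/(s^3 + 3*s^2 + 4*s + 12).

Factor the denominator: s^3 + 3*s^2 + 4*s + 12 = (s + 3)*(s^2 + 4).
Partial fraction decomposition gives [4/(s + 3)] + [3*s/(s^2 + 4)] + [-8/(s^2 + 4)].
Invert each term: 4/(s + 3) ↔ 4e^(-3t); 3·s/(s^2 + 4) ↔ 3cos(2t); -4·2/(s^2 + 4) ↔ -4sin(2t).

-4*sin(2*t) + 3*cos(2*t) + 4*exp(-3*t)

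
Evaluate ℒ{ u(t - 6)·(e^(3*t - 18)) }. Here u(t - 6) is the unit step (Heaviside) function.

exp(-6*s)/(s - 3)

By the second shifting theorem, L{u(t - c)·g(t - c)} = e^(-cs)·G(s) with c = 6 and G(s) = L{g(t)}.
L{e^(3t)} = 1/(s - 3).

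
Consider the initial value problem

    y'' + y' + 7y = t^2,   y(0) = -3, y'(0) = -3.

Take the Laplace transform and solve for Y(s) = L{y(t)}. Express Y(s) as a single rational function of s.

Y(s) = (-3*s^4 - 6*s^3 + 2)/(s^5 + s^4 + 7*s^3)

Take the Laplace transform of both sides.
Using L{y''} = s^2 Y - s·y(0) - y'(0) and L{y'} = sY - y(0), with y(0) = -3, y'(0) = -3, the left side becomes (s^2 + s + 7)Y - (-3*s - 6).
The right side is L{t^2} = 2/s^3.
So (s^2 + s + 7)Y = 2/s^3 + (-3*s - 6).
Solve for Y(s) and write it as one ratio of polynomials.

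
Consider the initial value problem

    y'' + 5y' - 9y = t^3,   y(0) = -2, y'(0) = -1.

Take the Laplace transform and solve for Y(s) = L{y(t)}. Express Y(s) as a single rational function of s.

Y(s) = (-2*s^5 - 11*s^4 + 6)/(s^6 + 5*s^5 - 9*s^4)

Transform both sides with L{·}.
With L{y''} = s^2 Y - s·y(0) - y'(0) and L{y'} = sY - y(0), with y(0) = -2, y'(0) = -1: the LHS transforms to (s^2 + 5*s - 9)Y - (-2*s - 11).
The right side is L{t^3} = 6/s^4.
So (s^2 + 5*s - 9)Y = 6/s^4 + (-2*s - 11).
Solve for Y(s) and write it as one ratio of polynomials.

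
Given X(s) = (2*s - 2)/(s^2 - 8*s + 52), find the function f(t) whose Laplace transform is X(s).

f(t) = exp(4*t)*sin(6*t) + 2*exp(4*t)*cos(6*t)

Complete the square in the denominator: s^2 - 8*s + 52 = (s - 4)^2 + 6^2.
Split the numerator to match: 2*s - 2 = 2·(s - 4) + 1·6.
Invert each term: 2·(s - 4)/((s - 4)^2 + 36) ↔ 2e^(4t)cos(6t); 1·6/((s - 4)^2 + 36) ↔ e^(4t)sin(6t).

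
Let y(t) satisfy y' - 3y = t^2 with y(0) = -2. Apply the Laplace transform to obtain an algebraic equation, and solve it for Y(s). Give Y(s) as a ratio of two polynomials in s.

Laplace-transform each side.
Using L{y'} = sY - y(0) = sY - (-2), the left side becomes (s - 3)Y - (-2).
The right side is L{t^2} = 2/s^3.
So (s - 3)Y = 2/s^3 + (-2).
Solve for Y(s) and write it as one ratio of polynomials.

Y(s) = (-2*s^3 + 2)/(s^4 - 3*s^3)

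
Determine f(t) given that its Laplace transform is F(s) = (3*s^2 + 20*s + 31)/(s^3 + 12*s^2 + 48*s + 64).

Factor the denominator: s^3 + 12*s^2 + 48*s + 64 = (s + 4)^3.
Partial fraction decomposition gives [3/(s + 4)] + [-4/(s + 4)^2] + [-1/(s + 4)^3].
Invert each term: 3/(s + 4) ↔ 3e^(-4t); -4/(s + 4)^2 ↔ -4t·e^(-4t); -1/(s + 4)^3 ↔ (-1/2)t^2·e^(-4t).

f(t) = -t^2*exp(-4*t)/2 - 4*t*exp(-4*t) + 3*exp(-4*t)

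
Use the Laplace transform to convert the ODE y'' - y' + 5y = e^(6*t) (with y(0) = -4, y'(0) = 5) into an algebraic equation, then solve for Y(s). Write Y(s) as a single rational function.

Transform both sides with L{·}.
With L{y''} = s^2 Y - s·y(0) - y'(0) and L{y'} = sY - y(0), with y(0) = -4, y'(0) = 5: the LHS transforms to (s^2 - s + 5)Y - (-4*s + 9).
The right side is L{e^(6*t)} = 1/(s - 6).
So (s^2 - s + 5)Y = 1/(s - 6) + (-4*s + 9).
Divide through and combine into a single rational function.

Y(s) = (-4*s^2 + 33*s - 53)/(s^3 - 7*s^2 + 11*s - 30)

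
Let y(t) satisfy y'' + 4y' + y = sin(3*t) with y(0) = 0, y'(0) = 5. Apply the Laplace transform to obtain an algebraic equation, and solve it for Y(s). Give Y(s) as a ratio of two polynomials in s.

Y(s) = (5*s^2 + 48)/(s^4 + 4*s^3 + 10*s^2 + 36*s + 9)

Transform both sides with L{·}.
The derivative rules (L{y''} = s^2 Y - s·y(0) - y'(0) and L{y'} = sY - y(0), with y(0) = 0, y'(0) = 5) turn the left side into (s^2 + 4*s + 1)Y - (5).
The right side is L{sin(3*t)} = 3/(s^2 + 9).
So (s^2 + 4*s + 1)Y = 3/(s^2 + 9) + (5).
Isolate Y and clear denominators.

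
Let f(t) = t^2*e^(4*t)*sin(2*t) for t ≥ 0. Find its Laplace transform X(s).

L{sin(2t)} = 2/(s^2 + 4).
Multiplying by e^(4t) shifts s → s - 4, so L{e^(4*t)*sin(2*t)} = 2/((s - 4)^2 + 4).
Then apply L{t^2·g(t)} = (-1)^2 d^2/ds^2[G(s)] with G(s) = 2/((s - 4)^2 + 4):
differentiating 2 times and applying the sign gives 4*(3*s^2 - 24*s + 44)/(s^2 - 8*s + 20)^3.

X(s) = 4*(3*s^2 - 24*s + 44)/(s^2 - 8*s + 20)^3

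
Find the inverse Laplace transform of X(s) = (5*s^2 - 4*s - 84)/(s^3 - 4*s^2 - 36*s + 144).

Factor the denominator: s^3 - 4*s^2 - 36*s + 144 = (s - 6)*(s - 4)*(s + 6).
Partial fraction decomposition gives [3/(s - 6)] + [1/(s - 4)] + [1/(s + 6)].
Invert each term: 3/(s - 6) ↔ 3e^(6t); 1/(s - 4) ↔ e^(4t); 1/(s + 6) ↔ e^(-6t).

3*exp(6*t) + exp(4*t) + exp(-6*t)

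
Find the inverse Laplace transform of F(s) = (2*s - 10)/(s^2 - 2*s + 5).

Complete the square in the denominator: s^2 - 2*s + 5 = (s - 1)^2 + 2^2.
Split the numerator to match: 2*s - 10 = 2·(s - 1) - 4·2.
Invert each term: 2·(s - 1)/((s - 1)^2 + 4) ↔ 2e^(t)cos(2t); -4·2/((s - 1)^2 + 4) ↔ -4e^(t)sin(2t).

-4*exp(t)*sin(2*t) + 2*exp(t)*cos(2*t)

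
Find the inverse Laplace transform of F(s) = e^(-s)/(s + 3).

The factor e^(-s) signals a time shift by c = 1 (second shifting theorem).
L{e^(-3t)} = 1/(s + 3), so L^-1{1/(s + 3)} = e^(-3*t).
Hence the inverse is u(t - 1) times that function evaluated at t - 1.

Heaviside(t - 1)*(exp(-3*t + 3))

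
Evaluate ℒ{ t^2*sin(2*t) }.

L{sin(2t)} = 2/(s^2 + 4).
Then apply L{t^2·g(t)} = (-1)^2 d^2/ds^2[G(s)] with G(s) = 2/(s^2 + 4):
differentiating 2 times and applying the sign gives 4*(3*s^2 - 4)/(s^2 + 4)^3.

4*(3*s^2 - 4)/(s^2 + 4)^3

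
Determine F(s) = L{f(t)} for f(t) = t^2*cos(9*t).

L{cos(9t)} = s/(s^2 + 81).
Then apply L{t^2·g(t)} = (-1)^2 d^2/ds^2[G(s)] with G(s) = s/(s^2 + 81):
differentiating 2 times and applying the sign gives 2*s*(s^2 - 243)/(s^2 + 81)^3.

F(s) = 2*s*(s^2 - 243)/(s^2 + 81)^3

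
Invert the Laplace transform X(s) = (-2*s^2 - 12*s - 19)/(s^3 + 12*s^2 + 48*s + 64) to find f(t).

Factor the denominator: s^3 + 12*s^2 + 48*s + 64 = (s + 4)^3.
Partial fraction decomposition gives [-2/(s + 4)] + [4/(s + 4)^2] + [-3/(s + 4)^3].
Invert each term: -2/(s + 4) ↔ -2e^(-4t); 4/(s + 4)^2 ↔ 4t·e^(-4t); -3/(s + 4)^3 ↔ (-3/2)t^2·e^(-4t).

f(t) = -3*t^2*exp(-4*t)/2 + 4*t*exp(-4*t) - 2*exp(-4*t)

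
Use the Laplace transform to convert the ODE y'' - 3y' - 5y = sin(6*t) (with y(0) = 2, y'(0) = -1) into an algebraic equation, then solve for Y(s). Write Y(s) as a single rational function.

Take the Laplace transform of both sides.
Using L{y''} = s^2 Y - s·y(0) - y'(0) and L{y'} = sY - y(0), with y(0) = 2, y'(0) = -1, the left side becomes (s^2 - 3*s - 5)Y - (2*s - 7).
The right side is L{sin(6*t)} = 6/(s^2 + 36).
So (s^2 - 3*s - 5)Y = 6/(s^2 + 36) + (2*s - 7).
Isolate Y and clear denominators.

Y(s) = (2*s^3 - 7*s^2 + 72*s - 246)/(s^4 - 3*s^3 + 31*s^2 - 108*s - 180)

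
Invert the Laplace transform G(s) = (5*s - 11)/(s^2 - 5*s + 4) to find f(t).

f(t) = 3*exp(4*t) + 2*exp(t)

Factor the denominator: s^2 - 5*s + 4 = (s - 4)*(s - 1).
Partial fraction decomposition gives [3/(s - 4)] + [2/(s - 1)].
Invert each term: 3/(s - 4) ↔ 3e^(4t); 2/(s - 1) ↔ 2e^(t).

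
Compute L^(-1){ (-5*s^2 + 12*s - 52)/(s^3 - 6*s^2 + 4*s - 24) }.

Factor the denominator: s^3 - 6*s^2 + 4*s - 24 = (s - 6)*(s^2 + 4).
Partial fraction decomposition gives [-4/(s - 6)] + [-s/(s^2 + 4)] + [6/(s^2 + 4)].
Invert each term: -4/(s - 6) ↔ -4e^(6t); -1·s/(s^2 + 4) ↔ -cos(2t); 3·2/(s^2 + 4) ↔ 3sin(2t).

-4*exp(6*t) + 3*sin(2*t) - cos(2*t)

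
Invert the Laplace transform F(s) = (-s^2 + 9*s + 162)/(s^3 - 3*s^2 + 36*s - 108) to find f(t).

Factor the denominator: s^3 - 3*s^2 + 36*s - 108 = (s - 3)*(s^2 + 36).
Partial fraction decomposition gives [4/(s - 3)] + [-5*s/(s^2 + 36)] + [-6/(s^2 + 36)].
Invert each term: 4/(s - 3) ↔ 4e^(3t); -5·s/(s^2 + 36) ↔ -5cos(6t); -1·6/(s^2 + 36) ↔ -sin(6t).

f(t) = 4*exp(3*t) - sin(6*t) - 5*cos(6*t)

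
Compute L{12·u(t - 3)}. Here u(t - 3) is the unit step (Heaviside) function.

By the second shifting theorem, L{u(t - c)·g(t - c)} = e^(-cs)·G(s) with c = 3 and G(s) = L{g(t)}.
L{12} = 12/s.

12*exp(-3*s)/s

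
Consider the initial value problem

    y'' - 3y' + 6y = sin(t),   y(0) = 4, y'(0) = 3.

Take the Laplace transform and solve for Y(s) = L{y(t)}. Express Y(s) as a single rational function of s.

Y(s) = (4*s^3 - 9*s^2 + 4*s - 8)/(s^4 - 3*s^3 + 7*s^2 - 3*s + 6)

Laplace-transform each side.
The derivative rules (L{y''} = s^2 Y - s·y(0) - y'(0) and L{y'} = sY - y(0), with y(0) = 4, y'(0) = 3) turn the left side into (s^2 - 3*s + 6)Y - (4*s - 9).
The right side is L{sin(t)} = 1/(s^2 + 1).
So (s^2 - 3*s + 6)Y = 1/(s^2 + 1) + (4*s - 9).
Divide through and combine into a single rational function.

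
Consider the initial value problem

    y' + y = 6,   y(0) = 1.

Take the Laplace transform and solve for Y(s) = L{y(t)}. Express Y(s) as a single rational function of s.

Y(s) = (s + 6)/(s^2 + s)

Laplace-transform each side.
Using L{y'} = sY - y(0) = sY - 1, the left side becomes (s + 1)Y - (1).
The right side is L{6} = 6/s.
So (s + 1)Y = 6/s + (1).
Solve for Y(s) and write it as one ratio of polynomials.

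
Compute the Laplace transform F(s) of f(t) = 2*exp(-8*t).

F(s) = 2/(s + 8)

L{2} = 2/s.
By the first shifting theorem, multiplying by e^(-8t) replaces s with s + 8.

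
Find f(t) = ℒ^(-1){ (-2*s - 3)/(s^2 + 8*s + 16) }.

Factor the denominator: s^2 + 8*s + 16 = (s + 4)^2.
Partial fraction decomposition gives [-2/(s + 4)] + [5/(s + 4)^2].
Invert each term: -2/(s + 4) ↔ -2e^(-4t); 5/(s + 4)^2 ↔ 5t·e^(-4t).

f(t) = 5*t*exp(-4*t) - 2*exp(-4*t)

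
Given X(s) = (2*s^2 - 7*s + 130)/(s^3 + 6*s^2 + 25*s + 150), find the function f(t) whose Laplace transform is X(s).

f(t) = sin(5*t) - 2*cos(5*t) + 4*exp(-6*t)

Factor the denominator: s^3 + 6*s^2 + 25*s + 150 = (s + 6)*(s^2 + 25).
Partial fraction decomposition gives [4/(s + 6)] + [-2*s/(s^2 + 25)] + [5/(s^2 + 25)].
Invert each term: 4/(s + 6) ↔ 4e^(-6t); -2·s/(s^2 + 25) ↔ -2cos(5t); 1·5/(s^2 + 25) ↔ sin(5t).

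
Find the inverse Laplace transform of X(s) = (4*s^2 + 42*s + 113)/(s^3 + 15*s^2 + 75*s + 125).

3*t^2*exp(-5*t)/2 + 2*t*exp(-5*t) + 4*exp(-5*t)

Factor the denominator: s^3 + 15*s^2 + 75*s + 125 = (s + 5)^3.
Partial fraction decomposition gives [4/(s + 5)] + [2/(s + 5)^2] + [3/(s + 5)^3].
Invert each term: 4/(s + 5) ↔ 4e^(-5t); 2/(s + 5)^2 ↔ 2t·e^(-5t); 3/(s + 5)^3 ↔ (3/2)t^2·e^(-5t).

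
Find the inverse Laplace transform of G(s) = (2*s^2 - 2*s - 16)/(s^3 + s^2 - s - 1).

Factor the denominator: s^3 + s^2 - s - 1 = (s - 1)*(s + 1)^2.
Partial fraction decomposition gives [6/(s + 1)] + [6/(s + 1)^2] + [-4/(s - 1)].
Invert each term: 6/(s + 1) ↔ 6e^(-t); 6/(s + 1)^2 ↔ 6t·e^(-t); -4/(s - 1) ↔ -4e^(t).

6*t*exp(-t) - 4*exp(t) + 6*exp(-t)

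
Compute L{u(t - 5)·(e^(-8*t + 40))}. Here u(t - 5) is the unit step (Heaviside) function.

By the second shifting theorem, L{u(t - c)·g(t - c)} = e^(-cs)·G(s) with c = 5 and G(s) = L{g(t)}.
L{e^(-8t)} = 1/(s + 8).

exp(-5*s)/(s + 8)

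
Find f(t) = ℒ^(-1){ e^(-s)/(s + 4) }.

f(t) = Heaviside(t - 1)*(exp(-4*t + 4))

The factor e^(-s) signals a time shift by c = 1 (second shifting theorem).
L{e^(-4t)} = 1/(s + 4), so L^-1{1/(s + 4)} = e^(-4*t).
Hence the inverse is u(t - 1) times that function evaluated at t - 1.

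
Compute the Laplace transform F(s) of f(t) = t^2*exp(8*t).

L{e^(8t)} = 1/(s - 8).
Then apply L{t^2·g(t)} = (-1)^2 d^2/ds^2[G(s)] with G(s) = 1/(s - 8):
differentiating 2 times and applying the sign gives 2/(s - 8)^3.

F(s) = 2/(s - 8)^3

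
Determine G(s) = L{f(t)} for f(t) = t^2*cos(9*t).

G(s) = 2*s*(s^2 - 243)/(s^2 + 81)^3

L{cos(9t)} = s/(s^2 + 81).
Then apply L{t^2·g(t)} = (-1)^2 d^2/ds^2[H(s)] with H(s) = s/(s^2 + 81):
differentiating 2 times and applying the sign gives 2*s*(s^2 - 243)/(s^2 + 81)^3.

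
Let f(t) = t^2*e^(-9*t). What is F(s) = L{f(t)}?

F(s) = 2/(s + 9)^3

L{e^(-9t)} = 1/(s + 9).
Then apply L{t^2·g(t)} = (-1)^2 d^2/ds^2[G(s)] with G(s) = 1/(s + 9):
differentiating 2 times and applying the sign gives 2/(s + 9)^3.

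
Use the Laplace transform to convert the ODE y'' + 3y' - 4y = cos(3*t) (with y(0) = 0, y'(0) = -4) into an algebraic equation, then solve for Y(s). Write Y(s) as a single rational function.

Transform both sides with L{·}.
With L{y''} = s^2 Y - s·y(0) - y'(0) and L{y'} = sY - y(0), with y(0) = 0, y'(0) = -4: the LHS transforms to (s^2 + 3*s - 4)Y - (-4).
The right side is L{cos(3*t)} = s/(s^2 + 9).
So (s^2 + 3*s - 4)Y = s/(s^2 + 9) + (-4).
Solve for Y(s) and write it as one ratio of polynomials.

Y(s) = (-4*s^2 + s - 36)/(s^4 + 3*s^3 + 5*s^2 + 27*s - 36)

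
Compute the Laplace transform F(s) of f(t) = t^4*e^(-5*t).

L{t^4} = 4!/s^5 = 24/s^5.
By the first shifting theorem, multiplying by e^(-5t) replaces s with s + 5.

F(s) = 24/(s + 5)^5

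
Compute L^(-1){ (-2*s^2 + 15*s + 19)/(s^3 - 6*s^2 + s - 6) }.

exp(6*t) - 3*sin(t) - 3*cos(t)

Factor the denominator: s^3 - 6*s^2 + s - 6 = (s - 6)*(s^2 + 1).
Partial fraction decomposition gives [1/(s - 6)] + [-3*s/(s^2 + 1)] + [-3/(s^2 + 1)].
Invert each term: 1/(s - 6) ↔ e^(6t); -3·s/(s^2 + 1) ↔ -3cos(t); -3·1/(s^2 + 1) ↔ -3sin(t).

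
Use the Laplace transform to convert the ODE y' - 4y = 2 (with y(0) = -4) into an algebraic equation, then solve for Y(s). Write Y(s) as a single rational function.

Y(s) = (-4*s + 2)/(s^2 - 4*s)

Apply the Laplace transform to the equation.
The derivative rules (L{y'} = sY - y(0) = sY - (-4)) turn the left side into (s - 4)Y - (-4).
The right side is L{2} = 2/s.
So (s - 4)Y = 2/s + (-4).
Solve for Y(s) and write it as one ratio of polynomials.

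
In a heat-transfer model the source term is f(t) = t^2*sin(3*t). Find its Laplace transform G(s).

G(s) = 18*(s^2 - 3)/(s^2 + 9)^3

L{sin(3t)} = 3/(s^2 + 9).
Then apply L{t^2·g(t)} = (-1)^2 d^2/ds^2[H(s)] with H(s) = 3/(s^2 + 9):
differentiating 2 times and applying the sign gives 18*(s^2 - 3)/(s^2 + 9)^3.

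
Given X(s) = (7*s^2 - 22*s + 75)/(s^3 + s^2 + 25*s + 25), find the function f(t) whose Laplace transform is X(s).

f(t) = -5*sin(5*t) + 3*cos(5*t) + 4*exp(-t)

Factor the denominator: s^3 + s^2 + 25*s + 25 = (s + 1)*(s^2 + 25).
Partial fraction decomposition gives [4/(s + 1)] + [3*s/(s^2 + 25)] + [-25/(s^2 + 25)].
Invert each term: 4/(s + 1) ↔ 4e^(-t); 3·s/(s^2 + 25) ↔ 3cos(5t); -5·5/(s^2 + 25) ↔ -5sin(5t).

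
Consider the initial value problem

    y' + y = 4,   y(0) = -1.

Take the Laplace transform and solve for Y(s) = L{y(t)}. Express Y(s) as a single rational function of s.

Take the Laplace transform of both sides.
With L{y'} = sY - y(0) = sY - (-1): the LHS transforms to (s + 1)Y - (-1).
The right side is L{4} = 4/s.
So (s + 1)Y = 4/s + (-1).
Divide through and combine into a single rational function.

Y(s) = (-s + 4)/(s^2 + s)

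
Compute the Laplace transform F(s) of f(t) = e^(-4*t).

F(s) = 1/(s + 4)

L{e^(-4t)} = 1/(s + 4).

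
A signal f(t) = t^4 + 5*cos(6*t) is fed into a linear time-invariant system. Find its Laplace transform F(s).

The transform is linear, so treat each term independently.
L{t^4} = 4!/s^5 = 24/s^5; (5)·[L{cos(6t)} = s/(s^2 + 36)].

F(s) = 5*s/(s^2 + 36) + 24/s^5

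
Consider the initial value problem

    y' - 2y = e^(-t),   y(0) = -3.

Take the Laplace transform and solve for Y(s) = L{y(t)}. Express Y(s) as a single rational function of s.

Take the Laplace transform of both sides.
Using L{y'} = sY - y(0) = sY - (-3), the left side becomes (s - 2)Y - (-3).
The right side is L{e^(-t)} = 1/(s + 1).
So (s - 2)Y = 1/(s + 1) + (-3).
Isolate Y and clear denominators.

Y(s) = (-3*s - 2)/(s^2 - s - 2)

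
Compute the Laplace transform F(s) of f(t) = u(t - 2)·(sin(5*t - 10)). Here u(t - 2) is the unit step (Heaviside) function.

F(s) = 5*exp(-2*s)/(s^2 + 25)

By the second shifting theorem, L{u(t - c)·g(t - c)} = e^(-cs)·G(s) with c = 2 and G(s) = L{g(t)}.
L{sin(5t)} = 5/(s^2 + 25).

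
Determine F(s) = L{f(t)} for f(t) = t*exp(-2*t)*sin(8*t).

L{sin(8t)} = 8/(s^2 + 64).
Multiplying by e^(-2t) shifts s → s + 2, so L{exp(-2*t)*sin(8*t)} = 8/((s + 2)^2 + 64).
Then apply L{t·g(t)} = -d/ds[G(s)] with G(s) = 8/((s + 2)^2 + 64):
differentiating 1 time and applying the sign gives 16*(s + 2)/(s^2 + 4*s + 68)^2.

F(s) = 16*(s + 2)/(s^2 + 4*s + 68)^2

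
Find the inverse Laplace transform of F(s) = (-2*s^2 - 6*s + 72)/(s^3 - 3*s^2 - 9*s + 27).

6*t*exp(3*t) - 4*exp(3*t) + 2*exp(-3*t)

Factor the denominator: s^3 - 3*s^2 - 9*s + 27 = (s - 3)^2*(s + 3).
Partial fraction decomposition gives [-4/(s - 3)] + [6/(s - 3)^2] + [2/(s + 3)].
Invert each term: -4/(s - 3) ↔ -4e^(3t); 6/(s - 3)^2 ↔ 6t·e^(3t); 2/(s + 3) ↔ 2e^(-3t).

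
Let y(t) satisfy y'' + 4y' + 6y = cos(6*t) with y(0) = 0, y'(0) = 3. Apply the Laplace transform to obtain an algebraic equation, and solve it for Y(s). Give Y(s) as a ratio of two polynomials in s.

Laplace-transform each side.
With L{y''} = s^2 Y - s·y(0) - y'(0) and L{y'} = sY - y(0), with y(0) = 0, y'(0) = 3: the LHS transforms to (s^2 + 4*s + 6)Y - (3).
The right side is L{cos(6*t)} = s/(s^2 + 36).
So (s^2 + 4*s + 6)Y = s/(s^2 + 36) + (3).
Divide through and combine into a single rational function.

Y(s) = (3*s^2 + s + 108)/(s^4 + 4*s^3 + 42*s^2 + 144*s + 216)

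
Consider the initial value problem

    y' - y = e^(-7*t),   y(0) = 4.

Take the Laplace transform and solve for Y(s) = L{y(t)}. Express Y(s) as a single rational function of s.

Y(s) = (4*s + 29)/(s^2 + 6*s - 7)

Transform both sides with L{·}.
The derivative rules (L{y'} = sY - y(0) = sY - 4) turn the left side into (s - 1)Y - (4).
The right side is L{e^(-7*t)} = 1/(s + 7).
So (s - 1)Y = 1/(s + 7) + (4).
Divide through and combine into a single rational function.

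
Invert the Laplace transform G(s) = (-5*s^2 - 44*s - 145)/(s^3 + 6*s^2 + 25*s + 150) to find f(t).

f(t) = -4*sin(5*t) - 4*cos(5*t) - exp(-6*t)

Factor the denominator: s^3 + 6*s^2 + 25*s + 150 = (s + 6)*(s^2 + 25).
Partial fraction decomposition gives [-1/(s + 6)] + [-4*s/(s^2 + 25)] + [-20/(s^2 + 25)].
Invert each term: -1/(s + 6) ↔ -e^(-6t); -4·s/(s^2 + 25) ↔ -4cos(5t); -4·5/(s^2 + 25) ↔ -4sin(5t).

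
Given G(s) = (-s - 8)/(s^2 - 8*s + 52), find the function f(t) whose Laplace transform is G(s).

f(t) = -2*exp(4*t)*sin(6*t) - exp(4*t)*cos(6*t)

Complete the square in the denominator: s^2 - 8*s + 52 = (s - 4)^2 + 6^2.
Split the numerator to match: -s - 8 = -1·(s - 4) - 2·6.
Invert each term: -1·(s - 4)/((s - 4)^2 + 36) ↔ -e^(4t)cos(6t); -2·6/((s - 4)^2 + 36) ↔ -2e^(4t)sin(6t).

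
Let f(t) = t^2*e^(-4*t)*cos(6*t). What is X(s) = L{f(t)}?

X(s) = 2*(s + 4)*(s^2 + 8*s - 92)/(s^2 + 8*s + 52)^3

L{cos(6t)} = s/(s^2 + 36).
Multiplying by e^(-4t) shifts s → s + 4, so L{e^(-4*t)*cos(6*t)} = (s + 4)/((s + 4)^2 + 36).
Then apply L{t^2·g(t)} = (-1)^2 d^2/ds^2[G(s)] with G(s) = (s + 4)/((s + 4)^2 + 36):
differentiating 2 times and applying the sign gives 2*(s + 4)*(s^2 + 8*s - 92)/(s^2 + 8*s + 52)^3.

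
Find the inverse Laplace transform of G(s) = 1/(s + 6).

exp(-6*t)

Since L{e^(-6t)} = 1/(s + 6), the inverse is e^(-6*t).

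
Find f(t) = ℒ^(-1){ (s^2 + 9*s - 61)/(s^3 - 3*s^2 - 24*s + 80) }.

f(t) = -t*exp(4*t) + 2*exp(4*t) - exp(-5*t)

Factor the denominator: s^3 - 3*s^2 - 24*s + 80 = (s - 4)^2*(s + 5).
Partial fraction decomposition gives [2/(s - 4)] + [-1/(s - 4)^2] + [-1/(s + 5)].
Invert each term: 2/(s - 4) ↔ 2e^(4t); -1/(s - 4)^2 ↔ -t·e^(4t); -1/(s + 5) ↔ -e^(-5t).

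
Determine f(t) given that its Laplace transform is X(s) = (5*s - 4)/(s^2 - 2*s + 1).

f(t) = t*exp(t) + 5*exp(t)

Factor the denominator: s^2 - 2*s + 1 = (s - 1)^2.
Partial fraction decomposition gives [5/(s - 1)] + [(s - 1)^(-2)].
Invert each term: 5/(s - 1) ↔ 5e^(t); 1/(s - 1)^2 ↔ t·e^(t).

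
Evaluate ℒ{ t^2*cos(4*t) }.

2*s*(s^2 - 48)/(s^2 + 16)^3

L{cos(4t)} = s/(s^2 + 16).
Then apply L{t^2·g(t)} = (-1)^2 d^2/ds^2[G(s)] with G(s) = s/(s^2 + 16):
differentiating 2 times and applying the sign gives 2*s*(s^2 - 48)/(s^2 + 16)^3.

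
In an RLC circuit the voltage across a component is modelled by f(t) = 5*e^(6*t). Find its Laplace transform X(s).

L{5} = 5/s.
By the first shifting theorem, multiplying by e^(6t) replaces s with s - 6.

X(s) = 5/(s - 6)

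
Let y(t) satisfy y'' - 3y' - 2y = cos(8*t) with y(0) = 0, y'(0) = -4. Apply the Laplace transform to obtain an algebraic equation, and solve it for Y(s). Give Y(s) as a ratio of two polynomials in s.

Y(s) = (-4*s^2 + s - 256)/(s^4 - 3*s^3 + 62*s^2 - 192*s - 128)

Laplace-transform each side.
Using L{y''} = s^2 Y - s·y(0) - y'(0) and L{y'} = sY - y(0), with y(0) = 0, y'(0) = -4, the left side becomes (s^2 - 3*s - 2)Y - (-4).
The right side is L{cos(8*t)} = s/(s^2 + 64).
So (s^2 - 3*s - 2)Y = s/(s^2 + 64) + (-4).
Divide through and combine into a single rational function.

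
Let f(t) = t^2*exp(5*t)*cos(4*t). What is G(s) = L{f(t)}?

L{cos(4t)} = s/(s^2 + 16).
Multiplying by e^(5t) shifts s → s - 5, so L{exp(5*t)*cos(4*t)} = (s - 5)/((s - 5)^2 + 16).
Then apply L{t^2·g(t)} = (-1)^2 d^2/ds^2[H(s)] with H(s) = (s - 5)/((s - 5)^2 + 16):
differentiating 2 times and applying the sign gives 2*(s - 5)*(s^2 - 10*s - 23)/(s^2 - 10*s + 41)^3.

G(s) = 2*(s - 5)*(s^2 - 10*s - 23)/(s^2 - 10*s + 41)^3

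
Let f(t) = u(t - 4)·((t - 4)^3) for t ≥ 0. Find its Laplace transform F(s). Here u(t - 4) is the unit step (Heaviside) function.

By the second shifting theorem, L{u(t - c)·g(t - c)} = e^(-cs)·G(s) with c = 4 and G(s) = L{g(t)}.
L{t^3} = 3!/s^4 = 6/s^4.

F(s) = 6*exp(-4*s)/s^4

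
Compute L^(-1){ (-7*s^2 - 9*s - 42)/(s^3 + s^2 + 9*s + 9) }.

Factor the denominator: s^3 + s^2 + 9*s + 9 = (s + 1)*(s^2 + 9).
Partial fraction decomposition gives [-4/(s + 1)] + [-3*s/(s^2 + 9)] + [-6/(s^2 + 9)].
Invert each term: -4/(s + 1) ↔ -4e^(-t); -3·s/(s^2 + 9) ↔ -3cos(3t); -2·3/(s^2 + 9) ↔ -2sin(3t).

-2*sin(3*t) - 3*cos(3*t) - 4*exp(-t)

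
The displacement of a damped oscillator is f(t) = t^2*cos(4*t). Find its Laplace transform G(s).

G(s) = 2*s*(s^2 - 48)/(s^2 + 16)^3

L{cos(4t)} = s/(s^2 + 16).
Then apply L{t^2·g(t)} = (-1)^2 d^2/ds^2[H(s)] with H(s) = s/(s^2 + 16):
differentiating 2 times and applying the sign gives 2*s*(s^2 - 48)/(s^2 + 16)^3.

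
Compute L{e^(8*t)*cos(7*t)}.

L{cos(7t)} = s/(s^2 + 49).
By the first shifting theorem, multiplying by e^(8t) replaces s with s - 8.

(s - 8)/((s - 8)^2 + 49)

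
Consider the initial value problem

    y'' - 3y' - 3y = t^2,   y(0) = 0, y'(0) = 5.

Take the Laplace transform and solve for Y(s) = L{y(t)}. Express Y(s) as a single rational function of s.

Laplace-transform each side.
The derivative rules (L{y''} = s^2 Y - s·y(0) - y'(0) and L{y'} = sY - y(0), with y(0) = 0, y'(0) = 5) turn the left side into (s^2 - 3*s - 3)Y - (5).
The right side is L{t^2} = 2/s^3.
So (s^2 - 3*s - 3)Y = 2/s^3 + (5).
Solve for Y(s) and write it as one ratio of polynomials.

Y(s) = (5*s^3 + 2)/(s^5 - 3*s^4 - 3*s^3)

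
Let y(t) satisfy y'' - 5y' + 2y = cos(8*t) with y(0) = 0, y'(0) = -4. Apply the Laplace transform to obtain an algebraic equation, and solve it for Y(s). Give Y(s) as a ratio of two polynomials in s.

Y(s) = (-4*s^2 + s - 256)/(s^4 - 5*s^3 + 66*s^2 - 320*s + 128)

Take the Laplace transform of both sides.
With L{y''} = s^2 Y - s·y(0) - y'(0) and L{y'} = sY - y(0), with y(0) = 0, y'(0) = -4: the LHS transforms to (s^2 - 5*s + 2)Y - (-4).
The right side is L{cos(8*t)} = s/(s^2 + 64).
So (s^2 - 5*s + 2)Y = s/(s^2 + 64) + (-4).
Divide through and combine into a single rational function.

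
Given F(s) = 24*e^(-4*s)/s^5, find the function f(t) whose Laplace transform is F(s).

The factor e^(-4s) signals a time shift by c = 4 (second shifting theorem).
L{t^4} = 4!/s^5 = 24/s^5, so L^-1{24/s^5} = t^4.
Hence the inverse is u(t - 4) times that function evaluated at t - 4.

f(t) = Heaviside(t - 4)*((t - 4)^4)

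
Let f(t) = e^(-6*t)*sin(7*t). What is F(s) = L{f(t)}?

F(s) = 7/((s + 6)^2 + 49)

L{sin(7t)} = 7/(s^2 + 49).
By the first shifting theorem, multiplying by e^(-6t) replaces s with s + 6.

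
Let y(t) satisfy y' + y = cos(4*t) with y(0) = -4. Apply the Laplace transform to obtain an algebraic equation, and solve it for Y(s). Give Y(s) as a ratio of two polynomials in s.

Transform both sides with L{·}.
The derivative rules (L{y'} = sY - y(0) = sY - (-4)) turn the left side into (s + 1)Y - (-4).
The right side is L{cos(4*t)} = s/(s^2 + 16).
So (s + 1)Y = s/(s^2 + 16) + (-4).
Isolate Y and clear denominators.

Y(s) = (-4*s^2 + s - 64)/(s^3 + s^2 + 16*s + 16)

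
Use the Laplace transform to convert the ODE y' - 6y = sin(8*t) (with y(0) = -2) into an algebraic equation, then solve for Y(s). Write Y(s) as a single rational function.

Y(s) = (-2*s^2 - 120)/(s^3 - 6*s^2 + 64*s - 384)

Laplace-transform each side.
The derivative rules (L{y'} = sY - y(0) = sY - (-2)) turn the left side into (s - 6)Y - (-2).
The right side is L{sin(8*t)} = 8/(s^2 + 64).
So (s - 6)Y = 8/(s^2 + 64) + (-2).
Isolate Y and clear denominators.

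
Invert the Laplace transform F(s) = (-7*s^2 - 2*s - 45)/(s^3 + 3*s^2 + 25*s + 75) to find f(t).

Factor the denominator: s^3 + 3*s^2 + 25*s + 75 = (s + 3)*(s^2 + 25).
Partial fraction decomposition gives [-3/(s + 3)] + [-4*s/(s^2 + 25)] + [10/(s^2 + 25)].
Invert each term: -3/(s + 3) ↔ -3e^(-3t); -4·s/(s^2 + 25) ↔ -4cos(5t); 2·5/(s^2 + 25) ↔ 2sin(5t).

f(t) = 2*sin(5*t) - 4*cos(5*t) - 3*exp(-3*t)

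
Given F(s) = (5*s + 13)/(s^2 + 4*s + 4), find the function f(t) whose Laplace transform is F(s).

Factor the denominator: s^2 + 4*s + 4 = (s + 2)^2.
Partial fraction decomposition gives [5/(s + 2)] + [3/(s + 2)^2].
Invert each term: 5/(s + 2) ↔ 5e^(-2t); 3/(s + 2)^2 ↔ 3t·e^(-2t).

f(t) = 3*t*exp(-2*t) + 5*exp(-2*t)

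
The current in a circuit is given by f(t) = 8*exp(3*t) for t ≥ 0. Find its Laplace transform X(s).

X(s) = 8/(s - 3)

L{8} = 8/s.
By the first shifting theorem, multiplying by e^(3t) replaces s with s - 3.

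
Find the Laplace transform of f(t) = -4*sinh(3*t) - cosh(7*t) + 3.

By linearity of the Laplace transform, transform each term separately.
L{3} = 3/s; (-4)·[L{sinh(3t)} = 3/(s^2 - 9)]; (-1)·[L{cosh(7t)} = s/(s^2 - 49)].

-s/(s^2 - 49) - 12/(s^2 - 9) + 3/s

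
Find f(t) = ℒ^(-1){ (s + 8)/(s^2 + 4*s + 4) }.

Factor the denominator: s^2 + 4*s + 4 = (s + 2)^2.
Partial fraction decomposition gives [1/(s + 2)] + [6/(s + 2)^2].
Invert each term: 1/(s + 2) ↔ e^(-2t); 6/(s + 2)^2 ↔ 6t·e^(-2t).

f(t) = 6*t*exp(-2*t) + exp(-2*t)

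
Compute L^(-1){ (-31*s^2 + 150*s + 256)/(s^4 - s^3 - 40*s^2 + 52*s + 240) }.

Factor the denominator: s^4 - s^3 - 40*s^2 + 52*s + 240 = (s - 5)*(s - 4)*(s + 2)*(s + 6).
Partial fraction decomposition gives [4/(s + 6)] + [-6/(s - 4)] + [3/(s - 5)] + [-1/(s + 2)].
Invert each term: 4/(s + 6) ↔ 4e^(-6t); -6/(s - 4) ↔ -6e^(4t); 3/(s - 5) ↔ 3e^(5t); -1/(s + 2) ↔ -e^(-2t).

3*exp(5*t) - 6*exp(4*t) - exp(-2*t) + 4*exp(-6*t)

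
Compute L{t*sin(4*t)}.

8*s/(s^2 + 16)^2

L{sin(4t)} = 4/(s^2 + 16).
Then apply L{t·g(t)} = -d/ds[G(s)] with G(s) = 4/(s^2 + 16):
differentiating 1 time and applying the sign gives 8*s/(s^2 + 16)^2.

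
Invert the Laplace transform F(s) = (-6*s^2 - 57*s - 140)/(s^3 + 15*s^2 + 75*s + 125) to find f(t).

Factor the denominator: s^3 + 15*s^2 + 75*s + 125 = (s + 5)^3.
Partial fraction decomposition gives [-6/(s + 5)] + [3/(s + 5)^2] + [-5/(s + 5)^3].
Invert each term: -6/(s + 5) ↔ -6e^(-5t); 3/(s + 5)^2 ↔ 3t·e^(-5t); -5/(s + 5)^3 ↔ (-5/2)t^2·e^(-5t).

f(t) = -5*t^2*exp(-5*t)/2 + 3*t*exp(-5*t) - 6*exp(-5*t)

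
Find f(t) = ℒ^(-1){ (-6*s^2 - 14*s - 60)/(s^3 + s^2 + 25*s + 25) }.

Factor the denominator: s^3 + s^2 + 25*s + 25 = (s + 1)*(s^2 + 25).
Partial fraction decomposition gives [-2/(s + 1)] + [-4*s/(s^2 + 25)] + [-10/(s^2 + 25)].
Invert each term: -2/(s + 1) ↔ -2e^(-t); -4·s/(s^2 + 25) ↔ -4cos(5t); -2·5/(s^2 + 25) ↔ -2sin(5t).

f(t) = -2*sin(5*t) - 4*cos(5*t) - 2*exp(-t)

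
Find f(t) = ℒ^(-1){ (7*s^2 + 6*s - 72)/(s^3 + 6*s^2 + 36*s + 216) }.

Factor the denominator: s^3 + 6*s^2 + 36*s + 216 = (s + 6)*(s^2 + 36).
Partial fraction decomposition gives [2/(s + 6)] + [5*s/(s^2 + 36)] + [-24/(s^2 + 36)].
Invert each term: 2/(s + 6) ↔ 2e^(-6t); 5·s/(s^2 + 36) ↔ 5cos(6t); -4·6/(s^2 + 36) ↔ -4sin(6t).

f(t) = -4*sin(6*t) + 5*cos(6*t) + 2*exp(-6*t)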